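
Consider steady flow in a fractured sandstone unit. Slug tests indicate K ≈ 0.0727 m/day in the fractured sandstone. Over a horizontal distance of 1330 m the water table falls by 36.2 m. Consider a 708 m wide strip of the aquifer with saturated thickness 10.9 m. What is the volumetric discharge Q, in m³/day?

Cross-sectional area A = 708 × 10.9 = 7717 m².
Hydraulic gradient i = Δh / L = 36.2 / 1330 = 0.02722.
Darcy's law: Q = K · A · i = 0.07270 × 7717 × 0.02722 = 15.27 m³/day.

15.3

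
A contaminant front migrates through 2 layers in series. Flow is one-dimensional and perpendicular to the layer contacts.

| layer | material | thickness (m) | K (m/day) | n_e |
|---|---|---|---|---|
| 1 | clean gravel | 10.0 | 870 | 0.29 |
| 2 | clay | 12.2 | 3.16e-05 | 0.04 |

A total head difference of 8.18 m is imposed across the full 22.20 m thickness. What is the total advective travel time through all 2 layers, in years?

With flow normal to the layers, continuity requires the same specific discharge q through every layer.
Σ(b_i/K_i) = 10.0/870 + 12.2/3.16e-05 = 3.861e+05 d.
q = Δh / Σ(b_i/K_i) = 8.18 / 3.861e+05 = 2.119e-05 m/day.
In each layer the seepage velocity is v_i = q/n_i, so the layer transit time is t_i = b_i·n_i / q:
  layer 1 (clean gravel): t_1 = 10.0 × 0.29 / 2.119e-05 = 1.369e+05 d
  layer 2 (clay): t_2 = 12.2 × 0.04 / 2.119e-05 = 23032 d
Total t = Σ t_i = 1.599e+05 days = 437.8 years.

438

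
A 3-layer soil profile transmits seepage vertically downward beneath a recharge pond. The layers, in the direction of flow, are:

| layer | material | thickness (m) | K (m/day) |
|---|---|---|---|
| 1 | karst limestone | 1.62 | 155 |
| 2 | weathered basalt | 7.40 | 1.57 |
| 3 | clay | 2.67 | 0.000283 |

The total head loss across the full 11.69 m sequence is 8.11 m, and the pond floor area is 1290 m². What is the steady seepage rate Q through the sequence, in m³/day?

1.11

Flow is perpendicular to layering, so the layers act in series and the equivalent K is the thickness-weighted harmonic mean.
Total thickness L = 1.62 + 7.40 + 2.67 = 11.69 m.
Σ(b_i/K_i) = 1.62/155 + 7.40/1.57 + 2.67/0.000283 = 9439 d.
K_eq = L / Σ(b_i/K_i) = 11.69 / 9439 = 0.001238 m/day.
Q = K_eq · A · (Δh/L) = 0.001238 × 1290 × (8.11/11.69) = 1.108 m³/day.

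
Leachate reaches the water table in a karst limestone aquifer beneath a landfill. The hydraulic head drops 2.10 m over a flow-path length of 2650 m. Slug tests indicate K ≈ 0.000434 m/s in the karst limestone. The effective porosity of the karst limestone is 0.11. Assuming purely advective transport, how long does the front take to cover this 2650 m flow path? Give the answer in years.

Convert K: 0.000434 m/s × 86400 = 37.50 m/day.
Hydraulic gradient i = Δh / L = 2.10 / 2650 = 0.0007925.
Darcy flux q = K · i = 37.50 × 0.0007925 = 0.02972 m/day.
Seepage velocity v = q / n_e = 0.02972 / 0.11 = 0.2701 m/day.
Travel time t = L / v = 2650 / 0.2701 = 9810 days = 26.86 years.

26.9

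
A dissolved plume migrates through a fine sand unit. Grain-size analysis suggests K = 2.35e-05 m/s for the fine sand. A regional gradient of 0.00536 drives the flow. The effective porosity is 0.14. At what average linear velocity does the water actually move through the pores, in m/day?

0.0777

Convert K: 2.35e-05 m/s × 86400 = 2.030 m/day.
Hydraulic gradient i = 0.00536.
Darcy flux q = K · i = 2.030 × 0.005360 = 0.01088 m/day.
Seepage velocity v = q / n_e = 0.01088 / 0.14 = 0.07774 m/day.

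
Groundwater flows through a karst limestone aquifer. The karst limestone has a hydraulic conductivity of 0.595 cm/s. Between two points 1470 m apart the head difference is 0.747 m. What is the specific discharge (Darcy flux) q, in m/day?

0.261

Convert K: 0.595 cm/s × 864 = 514.1 m/day.
Hydraulic gradient i = Δh / L = 0.747 / 1470 = 0.0005082.
Specific discharge q = K · i = 514.1 × 0.0005082 = 0.2612 m/day.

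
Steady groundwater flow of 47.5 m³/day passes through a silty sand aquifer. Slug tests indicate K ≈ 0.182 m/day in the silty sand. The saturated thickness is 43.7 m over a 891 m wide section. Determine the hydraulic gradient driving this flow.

Cross-sectional area A = 891 × 43.7 = 38937 m².
From Q = K·A·i, i = Q / (K·A) = 47.5 / (0.1820 × 38937) = 0.006703.

0.00670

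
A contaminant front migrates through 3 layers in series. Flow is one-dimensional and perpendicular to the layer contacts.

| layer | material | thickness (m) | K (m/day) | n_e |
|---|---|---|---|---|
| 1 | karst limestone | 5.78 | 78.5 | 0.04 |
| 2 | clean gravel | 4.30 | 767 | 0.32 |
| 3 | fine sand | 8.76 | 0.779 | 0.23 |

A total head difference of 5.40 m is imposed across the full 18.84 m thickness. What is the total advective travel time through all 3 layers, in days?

7.60

With flow normal to the layers, continuity requires the same specific discharge q through every layer.
Σ(b_i/K_i) = 5.78/78.5 + 4.30/767 + 8.76/0.779 = 11.32 d.
q = Δh / Σ(b_i/K_i) = 5.40 / 11.32 = 0.4768 m/day.
In each layer the seepage velocity is v_i = q/n_i, so the layer transit time is t_i = b_i·n_i / q:
  layer 1 (karst limestone): t_1 = 5.78 × 0.04 / 0.4768 = 0.4849 d
  layer 2 (clean gravel): t_2 = 4.30 × 0.32 / 0.4768 = 2.886 d
  layer 3 (fine sand): t_3 = 8.76 × 0.23 / 0.4768 = 4.225 d
Total t = Σ t_i = 7.596 days.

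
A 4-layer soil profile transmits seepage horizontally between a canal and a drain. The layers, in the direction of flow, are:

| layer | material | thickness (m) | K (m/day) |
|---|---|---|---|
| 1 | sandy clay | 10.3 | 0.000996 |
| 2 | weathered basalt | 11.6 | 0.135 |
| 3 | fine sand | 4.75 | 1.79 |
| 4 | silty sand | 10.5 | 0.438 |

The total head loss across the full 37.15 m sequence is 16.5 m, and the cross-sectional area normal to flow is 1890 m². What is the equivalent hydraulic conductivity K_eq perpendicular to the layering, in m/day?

0.00355

Flow is perpendicular to layering, so the layers act in series and the equivalent K is the thickness-weighted harmonic mean.
Total thickness L = 10.3 + 11.6 + 4.75 + 10.5 = 37.15 m.
Σ(b_i/K_i) = 10.3/0.000996 + 11.6/0.135 + 4.75/1.79 + 10.5/0.438 = 10454 d.
K_eq = L / Σ(b_i/K_i) = 37.15 / 10454 = 0.003554 m/day.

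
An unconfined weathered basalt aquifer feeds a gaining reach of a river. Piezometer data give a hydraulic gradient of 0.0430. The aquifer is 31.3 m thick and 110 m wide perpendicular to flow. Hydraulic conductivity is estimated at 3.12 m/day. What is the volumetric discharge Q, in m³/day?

462

Cross-sectional area A = 110 × 31.3 = 3443 m².
Hydraulic gradient i = 0.0430.
Darcy's law: Q = K · A · i = 3.120 × 3443 × 0.04300 = 461.9 m³/day.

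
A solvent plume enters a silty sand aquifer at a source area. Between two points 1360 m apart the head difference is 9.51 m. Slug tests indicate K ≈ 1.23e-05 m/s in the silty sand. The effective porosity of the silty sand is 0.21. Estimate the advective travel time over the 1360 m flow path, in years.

Convert K: 1.23e-05 m/s × 86400 = 1.063 m/day.
Hydraulic gradient i = Δh / L = 9.51 / 1360 = 0.006993.
Darcy flux q = K · i = 1.063 × 0.006993 = 0.007431 m/day.
Seepage velocity v = q / n_e = 0.007431 / 0.21 = 0.03539 m/day.
Travel time t = L / v = 1360 / 0.03539 = 38432 days = 105.2 years.

105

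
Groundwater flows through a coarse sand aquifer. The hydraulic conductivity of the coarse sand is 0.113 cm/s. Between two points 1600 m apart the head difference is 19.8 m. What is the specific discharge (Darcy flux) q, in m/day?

Convert K: 0.113 cm/s × 864 = 97.63 m/day.
Hydraulic gradient i = Δh / L = 19.8 / 1600 = 0.01238.
Specific discharge q = K · i = 97.63 × 0.01238 = 1.208 m/day.

1.21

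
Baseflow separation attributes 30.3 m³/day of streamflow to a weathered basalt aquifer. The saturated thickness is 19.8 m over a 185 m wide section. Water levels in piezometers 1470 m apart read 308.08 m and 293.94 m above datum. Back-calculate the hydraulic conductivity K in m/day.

Cross-sectional area A = 185 × 19.8 = 3663 m².
Hydraulic gradient i = (308.08 − 293.94) / 1470 = 14.14 / 1470 = 0.009619.
From Q = K·A·i, K = Q / (A·i) = 30.3 / (3663 × 0.009619) = 0.8600 m/day.

0.860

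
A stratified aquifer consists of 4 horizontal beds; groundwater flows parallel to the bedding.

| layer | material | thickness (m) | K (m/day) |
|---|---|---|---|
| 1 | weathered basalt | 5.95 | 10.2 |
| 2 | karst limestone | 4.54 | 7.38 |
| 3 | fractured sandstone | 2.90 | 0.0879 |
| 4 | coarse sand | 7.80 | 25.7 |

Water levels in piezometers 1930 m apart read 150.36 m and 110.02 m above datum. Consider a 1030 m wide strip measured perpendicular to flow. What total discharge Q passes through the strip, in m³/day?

Flow is parallel to layering, so each bed carries its own Darcy discharge and the transmissivities add.
Σ(K_i·b_i) = 10.2×5.95 + 7.38×4.54 + 0.0879×2.90 + 25.7×7.80 = 294.9 m²/day.
Hydraulic gradient i = (150.36 − 110.02) / 1930 = 40.34 / 1930 = 0.02090.
Q = Σ(K_i·b_i) · W · i = 294.9 × 1030 × 0.02090 = 6349 m³/day.

6350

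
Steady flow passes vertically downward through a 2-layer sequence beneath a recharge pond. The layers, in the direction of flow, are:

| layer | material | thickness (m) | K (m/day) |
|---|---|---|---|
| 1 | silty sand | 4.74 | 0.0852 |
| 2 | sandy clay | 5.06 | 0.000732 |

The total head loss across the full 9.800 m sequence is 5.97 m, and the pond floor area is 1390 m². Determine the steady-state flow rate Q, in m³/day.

1.19

Flow is perpendicular to layering, so the layers act in series and the equivalent K is the thickness-weighted harmonic mean.
Total thickness L = 4.74 + 5.06 = 9.800 m.
Σ(b_i/K_i) = 4.74/0.0852 + 5.06/0.000732 = 6968 d.
K_eq = L / Σ(b_i/K_i) = 9.800 / 6968 = 0.001406 m/day.
Q = K_eq · A · (Δh/L) = 0.001406 × 1390 × (5.97/9.800) = 1.191 m³/day.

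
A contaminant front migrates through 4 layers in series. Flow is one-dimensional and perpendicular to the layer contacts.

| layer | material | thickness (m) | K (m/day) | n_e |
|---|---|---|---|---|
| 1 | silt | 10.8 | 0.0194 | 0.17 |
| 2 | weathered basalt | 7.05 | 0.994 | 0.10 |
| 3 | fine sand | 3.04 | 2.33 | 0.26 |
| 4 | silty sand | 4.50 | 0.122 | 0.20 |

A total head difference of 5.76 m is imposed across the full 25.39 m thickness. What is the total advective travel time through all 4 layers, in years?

With flow normal to the layers, continuity requires the same specific discharge q through every layer.
Σ(b_i/K_i) = 10.8/0.0194 + 7.05/0.994 + 3.04/2.33 + 4.50/0.122 = 602.0 d.
q = Δh / Σ(b_i/K_i) = 5.76 / 602.0 = 0.009568 m/day.
In each layer the seepage velocity is v_i = q/n_i, so the layer transit time is t_i = b_i·n_i / q:
  layer 1 (silt): t_1 = 10.8 × 0.17 / 0.009568 = 191.9 d
  layer 2 (weathered basalt): t_2 = 7.05 × 0.10 / 0.009568 = 73.68 d
  layer 3 (fine sand): t_3 = 3.04 × 0.26 / 0.009568 = 82.61 d
  layer 4 (silty sand): t_4 = 4.50 × 0.20 / 0.009568 = 94.06 d
Total t = Σ t_i = 442.2 days = 1.211 years.

1.21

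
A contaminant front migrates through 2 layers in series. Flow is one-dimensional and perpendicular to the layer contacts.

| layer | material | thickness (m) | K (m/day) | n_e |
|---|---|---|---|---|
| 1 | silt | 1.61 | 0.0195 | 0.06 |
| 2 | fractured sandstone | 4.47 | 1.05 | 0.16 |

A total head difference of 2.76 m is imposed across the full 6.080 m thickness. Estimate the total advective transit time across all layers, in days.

25.5

With flow normal to the layers, continuity requires the same specific discharge q through every layer.
Σ(b_i/K_i) = 1.61/0.0195 + 4.47/1.05 = 86.82 d.
q = Δh / Σ(b_i/K_i) = 2.76 / 86.82 = 0.03179 m/day.
In each layer the seepage velocity is v_i = q/n_i, so the layer transit time is t_i = b_i·n_i / q:
  layer 1 (silt): t_1 = 1.61 × 0.06 / 0.03179 = 3.039 d
  layer 2 (fractured sandstone): t_2 = 4.47 × 0.16 / 0.03179 = 22.50 d
Total t = Σ t_i = 25.54 days.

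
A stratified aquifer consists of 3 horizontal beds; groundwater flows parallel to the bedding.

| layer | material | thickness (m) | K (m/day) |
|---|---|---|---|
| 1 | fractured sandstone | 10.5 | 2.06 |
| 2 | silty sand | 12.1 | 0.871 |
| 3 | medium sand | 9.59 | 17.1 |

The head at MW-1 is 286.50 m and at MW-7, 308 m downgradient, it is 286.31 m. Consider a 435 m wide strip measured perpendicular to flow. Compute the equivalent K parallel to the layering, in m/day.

Flow is parallel to layering, so each bed carries its own Darcy discharge and the transmissivities add.
Σ(K_i·b_i) = 2.06×10.5 + 0.871×12.1 + 17.1×9.59 = 196.2 m²/day.
Total thickness b = 32.19 m, so K_eq = Σ(K_i·b_i)/b = 6.094 m/day.

6.09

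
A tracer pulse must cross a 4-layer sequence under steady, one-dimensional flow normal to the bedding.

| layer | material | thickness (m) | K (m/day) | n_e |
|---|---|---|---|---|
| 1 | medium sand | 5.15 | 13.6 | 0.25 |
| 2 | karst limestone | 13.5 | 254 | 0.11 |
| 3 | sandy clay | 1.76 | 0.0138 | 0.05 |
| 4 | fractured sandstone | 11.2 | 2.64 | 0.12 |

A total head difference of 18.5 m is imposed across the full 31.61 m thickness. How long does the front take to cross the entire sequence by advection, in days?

With flow normal to the layers, continuity requires the same specific discharge q through every layer.
Σ(b_i/K_i) = 5.15/13.6 + 13.5/254 + 1.76/0.0138 + 11.2/2.64 = 132.2 d.
q = Δh / Σ(b_i/K_i) = 18.5 / 132.2 = 0.1399 m/day.
In each layer the seepage velocity is v_i = q/n_i, so the layer transit time is t_i = b_i·n_i / q:
  layer 1 (medium sand): t_1 = 5.15 × 0.25 / 0.1399 = 9.201 d
  layer 2 (karst limestone): t_2 = 13.5 × 0.11 / 0.1399 = 10.61 d
  layer 3 (sandy clay): t_3 = 1.76 × 0.05 / 0.1399 = 0.6289 d
  layer 4 (fractured sandstone): t_4 = 11.2 × 0.12 / 0.1399 = 9.605 d
Total t = Σ t_i = 30.05 days.

30.0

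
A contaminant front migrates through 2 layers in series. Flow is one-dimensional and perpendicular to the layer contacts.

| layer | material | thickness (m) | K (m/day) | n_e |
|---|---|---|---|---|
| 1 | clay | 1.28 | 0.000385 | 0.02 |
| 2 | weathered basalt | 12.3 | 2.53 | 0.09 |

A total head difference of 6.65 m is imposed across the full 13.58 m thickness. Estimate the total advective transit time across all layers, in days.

With flow normal to the layers, continuity requires the same specific discharge q through every layer.
Σ(b_i/K_i) = 1.28/0.000385 + 12.3/2.53 = 3330 d.
q = Δh / Σ(b_i/K_i) = 6.65 / 3330 = 0.001997 m/day.
In each layer the seepage velocity is v_i = q/n_i, so the layer transit time is t_i = b_i·n_i / q:
  layer 1 (clay): t_1 = 1.28 × 0.02 / 0.001997 = 12.82 d
  layer 2 (weathered basalt): t_2 = 12.3 × 0.09 / 0.001997 = 554.3 d
Total t = Σ t_i = 567.1 days.

567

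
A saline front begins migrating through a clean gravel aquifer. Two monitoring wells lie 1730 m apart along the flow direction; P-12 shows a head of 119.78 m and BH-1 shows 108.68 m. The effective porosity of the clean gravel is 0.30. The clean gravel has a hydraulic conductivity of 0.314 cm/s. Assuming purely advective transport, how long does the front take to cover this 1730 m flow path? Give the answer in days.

Convert K: 0.314 cm/s × 864 = 271.3 m/day.
Hydraulic gradient i = (119.78 − 108.68) / 1730 = 11.1 / 1730 = 0.006416.
Darcy flux q = K · i = 271.3 × 0.006416 = 1.741 m/day.
Seepage velocity v = q / n_e = 1.741 / 0.30 = 5.802 m/day.
Travel time t = L / v = 1730 / 5.802 = 298.2 days.

298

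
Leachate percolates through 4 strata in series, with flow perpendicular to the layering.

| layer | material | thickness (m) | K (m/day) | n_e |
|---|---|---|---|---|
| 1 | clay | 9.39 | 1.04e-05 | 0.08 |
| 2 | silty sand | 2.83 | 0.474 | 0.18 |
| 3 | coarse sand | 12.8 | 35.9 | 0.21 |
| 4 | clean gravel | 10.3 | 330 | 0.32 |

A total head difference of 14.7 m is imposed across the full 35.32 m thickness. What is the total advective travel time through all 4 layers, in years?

With flow normal to the layers, continuity requires the same specific discharge q through every layer.
Σ(b_i/K_i) = 9.39/1.04e-05 + 2.83/0.474 + 12.8/35.9 + 10.3/330 = 9.029e+05 d.
q = Δh / Σ(b_i/K_i) = 14.7 / 9.029e+05 = 1.628e-05 m/day.
In each layer the seepage velocity is v_i = q/n_i, so the layer transit time is t_i = b_i·n_i / q:
  layer 1 (clay): t_1 = 9.39 × 0.08 / 1.628e-05 = 46140 d
  layer 2 (silty sand): t_2 = 2.83 × 0.18 / 1.628e-05 = 31288 d
  layer 3 (coarse sand): t_3 = 12.8 × 0.21 / 1.628e-05 = 1.651e+05 d
  layer 4 (clean gravel): t_4 = 10.3 × 0.32 / 1.628e-05 = 2.024e+05 d
Total t = Σ t_i = 4.450e+05 days = 1218 years.

1220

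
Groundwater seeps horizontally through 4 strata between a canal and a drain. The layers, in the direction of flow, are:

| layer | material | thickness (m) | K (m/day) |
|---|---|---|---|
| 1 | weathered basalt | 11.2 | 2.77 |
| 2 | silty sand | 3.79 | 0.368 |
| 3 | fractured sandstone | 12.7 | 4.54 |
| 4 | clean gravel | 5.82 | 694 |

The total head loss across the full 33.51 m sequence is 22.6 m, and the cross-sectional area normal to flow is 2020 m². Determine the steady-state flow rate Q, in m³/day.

Flow is perpendicular to layering, so the layers act in series and the equivalent K is the thickness-weighted harmonic mean.
Total thickness L = 11.2 + 3.79 + 12.7 + 5.82 = 33.51 m.
Σ(b_i/K_i) = 11.2/2.77 + 3.79/0.368 + 12.7/4.54 + 5.82/694 = 17.15 d.
K_eq = L / Σ(b_i/K_i) = 33.51 / 17.15 = 1.954 m/day.
Q = K_eq · A · (Δh/L) = 1.954 × 2020 × (22.6/33.51) = 2662 m³/day.

2660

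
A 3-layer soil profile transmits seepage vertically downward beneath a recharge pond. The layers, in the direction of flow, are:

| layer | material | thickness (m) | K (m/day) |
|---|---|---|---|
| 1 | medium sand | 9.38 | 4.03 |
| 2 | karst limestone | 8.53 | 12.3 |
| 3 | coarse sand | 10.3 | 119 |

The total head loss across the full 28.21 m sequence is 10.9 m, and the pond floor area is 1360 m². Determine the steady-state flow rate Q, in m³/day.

4770

Flow is perpendicular to layering, so the layers act in series and the equivalent K is the thickness-weighted harmonic mean.
Total thickness L = 9.38 + 8.53 + 10.3 = 28.21 m.
Σ(b_i/K_i) = 9.38/4.03 + 8.53/12.3 + 10.3/119 = 3.108 d.
K_eq = L / Σ(b_i/K_i) = 28.21 / 3.108 = 9.078 m/day.
Q = K_eq · A · (Δh/L) = 9.078 × 1360 × (10.9/28.21) = 4770 m³/day.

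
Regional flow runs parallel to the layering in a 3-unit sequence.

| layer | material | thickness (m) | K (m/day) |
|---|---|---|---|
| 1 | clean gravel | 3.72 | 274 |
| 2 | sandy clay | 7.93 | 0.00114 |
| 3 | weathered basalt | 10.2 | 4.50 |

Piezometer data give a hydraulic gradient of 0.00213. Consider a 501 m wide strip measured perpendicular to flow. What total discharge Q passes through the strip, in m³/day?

1140

Flow is parallel to layering, so each bed carries its own Darcy discharge and the transmissivities add.
Σ(K_i·b_i) = 274×3.72 + 0.00114×7.93 + 4.50×10.2 = 1065 m²/day.
Hydraulic gradient i = 0.00213.
Q = Σ(K_i·b_i) · W · i = 1065 × 501 × 0.002130 = 1137 m³/day.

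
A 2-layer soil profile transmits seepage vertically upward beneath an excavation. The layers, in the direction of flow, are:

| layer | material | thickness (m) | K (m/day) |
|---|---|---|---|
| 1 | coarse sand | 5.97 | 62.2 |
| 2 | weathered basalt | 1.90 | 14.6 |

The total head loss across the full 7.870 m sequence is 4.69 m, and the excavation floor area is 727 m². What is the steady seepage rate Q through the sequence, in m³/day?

15100

Flow is perpendicular to layering, so the layers act in series and the equivalent K is the thickness-weighted harmonic mean.
Total thickness L = 5.97 + 1.90 = 7.870 m.
Σ(b_i/K_i) = 5.97/62.2 + 1.90/14.6 = 0.2261 d.
K_eq = L / Σ(b_i/K_i) = 7.870 / 0.2261 = 34.80 m/day.
Q = K_eq · A · (Δh/L) = 34.80 × 727 × (4.69/7.870) = 15079 m³/day.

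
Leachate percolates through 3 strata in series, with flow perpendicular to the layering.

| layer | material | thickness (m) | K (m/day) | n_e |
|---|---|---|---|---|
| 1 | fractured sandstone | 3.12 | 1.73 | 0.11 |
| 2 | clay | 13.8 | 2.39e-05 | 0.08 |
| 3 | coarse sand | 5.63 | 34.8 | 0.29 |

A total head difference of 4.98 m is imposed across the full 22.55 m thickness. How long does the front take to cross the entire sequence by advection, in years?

978

With flow normal to the layers, continuity requires the same specific discharge q through every layer.
Σ(b_i/K_i) = 3.12/1.73 + 13.8/2.39e-05 + 5.63/34.8 = 5.774e+05 d.
q = Δh / Σ(b_i/K_i) = 4.98 / 5.774e+05 = 8.625e-06 m/day.
In each layer the seepage velocity is v_i = q/n_i, so the layer transit time is t_i = b_i·n_i / q:
  layer 1 (fractured sandstone): t_1 = 3.12 × 0.11 / 8.625e-06 = 39792 d
  layer 2 (clay): t_2 = 13.8 × 0.08 / 8.625e-06 = 1.280e+05 d
  layer 3 (coarse sand): t_3 = 5.63 × 0.29 / 8.625e-06 = 1.893e+05 d
Total t = Σ t_i = 3.571e+05 days = 977.7 years.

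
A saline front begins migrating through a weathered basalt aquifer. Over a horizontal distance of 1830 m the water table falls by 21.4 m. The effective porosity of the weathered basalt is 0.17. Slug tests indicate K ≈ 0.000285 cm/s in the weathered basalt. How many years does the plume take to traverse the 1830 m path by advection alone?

Convert K: 0.000285 cm/s × 864 = 0.2462 m/day.
Hydraulic gradient i = Δh / L = 21.4 / 1830 = 0.01169.
Darcy flux q = K · i = 0.2462 × 0.01169 = 0.002880 m/day.
Seepage velocity v = q / n_e = 0.002880 / 0.17 = 0.01694 m/day.
Travel time t = L / v = 1830 / 0.01694 = 1.080e+05 days = 295.8 years.

296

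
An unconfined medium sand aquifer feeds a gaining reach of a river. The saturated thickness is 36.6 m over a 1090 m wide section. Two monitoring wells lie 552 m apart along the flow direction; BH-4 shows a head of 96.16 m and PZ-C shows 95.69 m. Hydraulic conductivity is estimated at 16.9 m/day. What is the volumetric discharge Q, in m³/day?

Cross-sectional area A = 1090 × 36.6 = 39894 m².
Hydraulic gradient i = (96.16 − 95.69) / 552 = 0.47 / 552 = 0.0008514.
Darcy's law: Q = K · A · i = 16.90 × 39894 × 0.0008514 = 574.1 m³/day.

574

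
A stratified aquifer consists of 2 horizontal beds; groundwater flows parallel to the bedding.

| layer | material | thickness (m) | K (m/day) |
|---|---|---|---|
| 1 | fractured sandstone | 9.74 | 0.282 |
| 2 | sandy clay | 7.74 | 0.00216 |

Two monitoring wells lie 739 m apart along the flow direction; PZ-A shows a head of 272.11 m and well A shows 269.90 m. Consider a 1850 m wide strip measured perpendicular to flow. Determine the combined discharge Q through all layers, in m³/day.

Flow is parallel to layering, so each bed carries its own Darcy discharge and the transmissivities add.
Σ(K_i·b_i) = 0.282×9.74 + 0.00216×7.74 = 2.763 m²/day.
Hydraulic gradient i = (272.11 − 269.90) / 739 = 2.21 / 739 = 0.002991.
Q = Σ(K_i·b_i) · W · i = 2.763 × 1850 × 0.002991 = 15.29 m³/day.

15.3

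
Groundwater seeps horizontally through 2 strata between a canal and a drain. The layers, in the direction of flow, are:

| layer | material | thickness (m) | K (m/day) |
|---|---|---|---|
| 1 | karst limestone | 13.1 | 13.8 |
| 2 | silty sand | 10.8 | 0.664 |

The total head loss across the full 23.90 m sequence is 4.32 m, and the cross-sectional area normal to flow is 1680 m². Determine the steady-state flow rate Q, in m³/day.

422

Flow is perpendicular to layering, so the layers act in series and the equivalent K is the thickness-weighted harmonic mean.
Total thickness L = 13.1 + 10.8 = 23.90 m.
Σ(b_i/K_i) = 13.1/13.8 + 10.8/0.664 = 17.21 d.
K_eq = L / Σ(b_i/K_i) = 23.90 / 17.21 = 1.388 m/day.
Q = K_eq · A · (Δh/L) = 1.388 × 1680 × (4.32/23.90) = 421.6 m³/day.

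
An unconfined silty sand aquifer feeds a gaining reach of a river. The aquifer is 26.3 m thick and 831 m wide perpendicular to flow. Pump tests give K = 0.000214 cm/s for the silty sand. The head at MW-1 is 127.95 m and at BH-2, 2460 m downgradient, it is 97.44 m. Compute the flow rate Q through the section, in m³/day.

50.1

Convert K: 0.000214 cm/s × 864 = 0.1849 m/day.
Cross-sectional area A = 831 × 26.3 = 21855 m².
Hydraulic gradient i = (127.95 − 97.44) / 2460 = 30.51 / 2460 = 0.01240.
Darcy's law: Q = K · A · i = 0.1849 × 21855 × 0.01240 = 50.12 m³/day.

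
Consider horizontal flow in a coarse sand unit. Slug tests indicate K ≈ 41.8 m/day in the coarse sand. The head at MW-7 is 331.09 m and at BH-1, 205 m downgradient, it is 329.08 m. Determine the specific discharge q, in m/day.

0.410

Hydraulic gradient i = (331.09 − 329.08) / 205 = 2.01 / 205 = 0.009805.
Specific discharge q = K · i = 41.80 × 0.009805 = 0.4098 m/day.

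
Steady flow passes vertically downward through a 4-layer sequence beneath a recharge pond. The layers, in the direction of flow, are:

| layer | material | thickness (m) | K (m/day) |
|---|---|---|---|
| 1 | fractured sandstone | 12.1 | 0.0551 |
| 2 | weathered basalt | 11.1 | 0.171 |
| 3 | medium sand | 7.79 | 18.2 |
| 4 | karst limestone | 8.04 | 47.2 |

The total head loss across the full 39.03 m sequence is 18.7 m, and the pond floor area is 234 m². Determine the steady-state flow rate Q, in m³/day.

Flow is perpendicular to layering, so the layers act in series and the equivalent K is the thickness-weighted harmonic mean.
Total thickness L = 12.1 + 11.1 + 7.79 + 8.04 = 39.03 m.
Σ(b_i/K_i) = 12.1/0.0551 + 11.1/0.171 + 7.79/18.2 + 8.04/47.2 = 285.1 d.
K_eq = L / Σ(b_i/K_i) = 39.03 / 285.1 = 0.1369 m/day.
Q = K_eq · A · (Δh/L) = 0.1369 × 234 × (18.7/39.03) = 15.35 m³/day.

15.3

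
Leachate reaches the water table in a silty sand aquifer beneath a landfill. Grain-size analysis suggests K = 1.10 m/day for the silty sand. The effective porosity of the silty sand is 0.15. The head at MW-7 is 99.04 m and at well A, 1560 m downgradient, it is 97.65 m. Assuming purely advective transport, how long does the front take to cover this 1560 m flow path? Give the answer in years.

Hydraulic gradient i = (99.04 − 97.65) / 1560 = 1.39 / 1560 = 0.0008910.
Darcy flux q = K · i = 1.100 × 0.0008910 = 0.0009801 m/day.
Seepage velocity v = q / n_e = 0.0009801 / 0.15 = 0.006534 m/day.
Travel time t = L / v = 1560 / 0.006534 = 2.387e+05 days = 653.6 years.

654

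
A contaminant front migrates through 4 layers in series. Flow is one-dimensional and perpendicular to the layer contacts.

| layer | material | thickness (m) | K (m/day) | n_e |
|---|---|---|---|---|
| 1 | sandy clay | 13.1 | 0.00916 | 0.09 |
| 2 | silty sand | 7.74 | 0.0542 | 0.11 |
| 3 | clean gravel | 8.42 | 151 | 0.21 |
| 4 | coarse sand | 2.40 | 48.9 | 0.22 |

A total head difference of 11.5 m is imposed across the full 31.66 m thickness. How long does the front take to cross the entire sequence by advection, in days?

592

With flow normal to the layers, continuity requires the same specific discharge q through every layer.
Σ(b_i/K_i) = 13.1/0.00916 + 7.74/0.0542 + 8.42/151 + 2.40/48.9 = 1573 d.
q = Δh / Σ(b_i/K_i) = 11.5 / 1573 = 0.007311 m/day.
In each layer the seepage velocity is v_i = q/n_i, so the layer transit time is t_i = b_i·n_i / q:
  layer 1 (sandy clay): t_1 = 13.1 × 0.09 / 0.007311 = 161.3 d
  layer 2 (silty sand): t_2 = 7.74 × 0.11 / 0.007311 = 116.5 d
  layer 3 (clean gravel): t_3 = 8.42 × 0.21 / 0.007311 = 241.9 d
  layer 4 (coarse sand): t_4 = 2.40 × 0.22 / 0.007311 = 72.22 d
Total t = Σ t_i = 591.8 days.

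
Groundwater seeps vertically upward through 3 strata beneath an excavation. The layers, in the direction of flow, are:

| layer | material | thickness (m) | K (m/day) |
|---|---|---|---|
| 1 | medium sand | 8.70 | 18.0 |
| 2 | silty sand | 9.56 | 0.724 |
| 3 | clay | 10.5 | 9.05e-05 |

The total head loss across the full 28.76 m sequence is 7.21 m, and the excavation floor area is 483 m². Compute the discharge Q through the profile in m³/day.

0.0300

Flow is perpendicular to layering, so the layers act in series and the equivalent K is the thickness-weighted harmonic mean.
Total thickness L = 8.70 + 9.56 + 10.5 = 28.76 m.
Σ(b_i/K_i) = 8.70/18.0 + 9.56/0.724 + 10.5/9.05e-05 = 1.160e+05 d.
K_eq = L / Σ(b_i/K_i) = 28.76 / 1.160e+05 = 0.0002479 m/day.
Q = K_eq · A · (Δh/L) = 0.0002479 × 483 × (7.21/28.76) = 0.03001 m³/day.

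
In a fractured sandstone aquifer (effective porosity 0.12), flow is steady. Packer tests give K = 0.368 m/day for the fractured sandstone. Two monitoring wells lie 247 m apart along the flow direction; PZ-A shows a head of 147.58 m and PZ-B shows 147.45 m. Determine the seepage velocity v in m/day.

0.00161

Hydraulic gradient i = (147.58 − 147.45) / 247 = 0.13 / 247 = 0.0005263.
Darcy flux q = K · i = 0.3680 × 0.0005263 = 0.0001937 m/day.
Seepage velocity v = q / n_e = 0.0001937 / 0.12 = 0.001614 m/day.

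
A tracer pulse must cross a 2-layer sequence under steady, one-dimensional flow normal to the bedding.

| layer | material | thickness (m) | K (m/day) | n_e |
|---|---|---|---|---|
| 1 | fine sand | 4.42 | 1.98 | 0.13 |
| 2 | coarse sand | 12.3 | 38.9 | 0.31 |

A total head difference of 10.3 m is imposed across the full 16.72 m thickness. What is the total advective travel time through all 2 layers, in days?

With flow normal to the layers, continuity requires the same specific discharge q through every layer.
Σ(b_i/K_i) = 4.42/1.98 + 12.3/38.9 = 2.549 d.
q = Δh / Σ(b_i/K_i) = 10.3 / 2.549 = 4.042 m/day.
In each layer the seepage velocity is v_i = q/n_i, so the layer transit time is t_i = b_i·n_i / q:
  layer 1 (fine sand): t_1 = 4.42 × 0.13 / 4.042 = 0.1422 d
  layer 2 (coarse sand): t_2 = 12.3 × 0.31 / 4.042 = 0.9434 d
Total t = Σ t_i = 1.086 days.

1.09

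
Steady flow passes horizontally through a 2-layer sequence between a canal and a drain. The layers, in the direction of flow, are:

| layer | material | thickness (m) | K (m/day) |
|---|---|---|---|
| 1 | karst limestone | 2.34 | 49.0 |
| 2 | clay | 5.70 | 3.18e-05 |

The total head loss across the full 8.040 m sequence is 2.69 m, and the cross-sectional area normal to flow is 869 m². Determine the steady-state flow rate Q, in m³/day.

0.0130

Flow is perpendicular to layering, so the layers act in series and the equivalent K is the thickness-weighted harmonic mean.
Total thickness L = 2.34 + 5.70 = 8.040 m.
Σ(b_i/K_i) = 2.34/49.0 + 5.70/3.18e-05 = 1.792e+05 d.
K_eq = L / Σ(b_i/K_i) = 8.040 / 1.792e+05 = 4.485e-05 m/day.
Q = K_eq · A · (Δh/L) = 4.485e-05 × 869 × (2.69/8.040) = 0.01304 m³/day.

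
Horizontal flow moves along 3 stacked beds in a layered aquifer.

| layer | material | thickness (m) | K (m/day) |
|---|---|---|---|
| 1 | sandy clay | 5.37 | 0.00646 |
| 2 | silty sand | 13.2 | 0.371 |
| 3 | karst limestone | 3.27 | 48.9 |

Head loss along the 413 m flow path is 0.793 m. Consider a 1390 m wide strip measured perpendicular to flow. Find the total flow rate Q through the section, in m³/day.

Flow is parallel to layering, so each bed carries its own Darcy discharge and the transmissivities add.
Σ(K_i·b_i) = 0.00646×5.37 + 0.371×13.2 + 48.9×3.27 = 164.8 m²/day.
Hydraulic gradient i = Δh / L = 0.793 / 413 = 0.001920.
Q = Σ(K_i·b_i) · W · i = 164.8 × 1390 × 0.001920 = 439.9 m³/day.

440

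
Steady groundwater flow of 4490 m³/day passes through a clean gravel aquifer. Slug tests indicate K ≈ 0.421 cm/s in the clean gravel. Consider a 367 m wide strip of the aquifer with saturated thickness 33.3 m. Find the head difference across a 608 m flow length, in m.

Convert K: 0.421 cm/s × 864 = 363.7 m/day.
Cross-sectional area A = 367 × 33.3 = 12221 m².
From Q = K·A·i, i = Q / (K·A) = 4490 / (363.7 × 12221) = 0.001010.
Head loss Δh = i · L = 0.001010 × 608 = 0.6141 m.

0.614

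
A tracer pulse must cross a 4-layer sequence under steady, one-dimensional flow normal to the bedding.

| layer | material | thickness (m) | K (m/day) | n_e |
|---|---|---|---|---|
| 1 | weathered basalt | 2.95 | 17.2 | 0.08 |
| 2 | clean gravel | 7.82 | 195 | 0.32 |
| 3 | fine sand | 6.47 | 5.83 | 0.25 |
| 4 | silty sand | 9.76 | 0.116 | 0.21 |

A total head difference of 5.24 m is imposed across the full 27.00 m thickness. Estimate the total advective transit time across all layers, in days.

With flow normal to the layers, continuity requires the same specific discharge q through every layer.
Σ(b_i/K_i) = 2.95/17.2 + 7.82/195 + 6.47/5.83 + 9.76/0.116 = 85.46 d.
q = Δh / Σ(b_i/K_i) = 5.24 / 85.46 = 0.06132 m/day.
In each layer the seepage velocity is v_i = q/n_i, so the layer transit time is t_i = b_i·n_i / q:
  layer 1 (weathered basalt): t_1 = 2.95 × 0.08 / 0.06132 = 3.849 d
  layer 2 (clean gravel): t_2 = 7.82 × 0.32 / 0.06132 = 40.81 d
  layer 3 (fine sand): t_3 = 6.47 × 0.25 / 0.06132 = 26.38 d
  layer 4 (silty sand): t_4 = 9.76 × 0.21 / 0.06132 = 33.43 d
Total t = Σ t_i = 104.5 days.

104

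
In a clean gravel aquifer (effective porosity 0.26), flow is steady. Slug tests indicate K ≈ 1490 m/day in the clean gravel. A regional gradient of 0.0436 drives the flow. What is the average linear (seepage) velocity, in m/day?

Hydraulic gradient i = 0.0436.
Darcy flux q = K · i = 1490 × 0.04360 = 64.96 m/day.
Seepage velocity v = q / n_e = 64.96 / 0.26 = 249.9 m/day.

250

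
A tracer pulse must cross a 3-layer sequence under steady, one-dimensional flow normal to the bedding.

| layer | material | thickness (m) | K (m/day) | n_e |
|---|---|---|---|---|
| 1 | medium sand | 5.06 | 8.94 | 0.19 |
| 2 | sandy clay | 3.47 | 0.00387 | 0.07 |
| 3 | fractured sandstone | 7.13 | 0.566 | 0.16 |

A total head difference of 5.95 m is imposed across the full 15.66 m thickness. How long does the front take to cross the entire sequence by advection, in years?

With flow normal to the layers, continuity requires the same specific discharge q through every layer.
Σ(b_i/K_i) = 5.06/8.94 + 3.47/0.00387 + 7.13/0.566 = 909.8 d.
q = Δh / Σ(b_i/K_i) = 5.95 / 909.8 = 0.006540 m/day.
In each layer the seepage velocity is v_i = q/n_i, so the layer transit time is t_i = b_i·n_i / q:
  layer 1 (medium sand): t_1 = 5.06 × 0.19 / 0.006540 = 147.0 d
  layer 2 (sandy clay): t_2 = 3.47 × 0.07 / 0.006540 = 37.14 d
  layer 3 (fractured sandstone): t_3 = 7.13 × 0.16 / 0.006540 = 174.4 d
Total t = Σ t_i = 358.6 days = 0.9818 years.

0.982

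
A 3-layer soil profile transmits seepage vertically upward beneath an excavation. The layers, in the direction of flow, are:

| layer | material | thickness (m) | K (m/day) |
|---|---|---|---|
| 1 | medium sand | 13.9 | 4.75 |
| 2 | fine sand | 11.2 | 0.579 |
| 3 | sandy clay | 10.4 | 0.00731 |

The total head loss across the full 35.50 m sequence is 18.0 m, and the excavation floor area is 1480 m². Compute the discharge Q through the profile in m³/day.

18.4

Flow is perpendicular to layering, so the layers act in series and the equivalent K is the thickness-weighted harmonic mean.
Total thickness L = 13.9 + 11.2 + 10.4 = 35.50 m.
Σ(b_i/K_i) = 13.9/4.75 + 11.2/0.579 + 10.4/0.00731 = 1445 d.
K_eq = L / Σ(b_i/K_i) = 35.50 / 1445 = 0.02457 m/day.
Q = K_eq · A · (Δh/L) = 0.02457 × 1480 × (18.0/35.50) = 18.44 m³/day.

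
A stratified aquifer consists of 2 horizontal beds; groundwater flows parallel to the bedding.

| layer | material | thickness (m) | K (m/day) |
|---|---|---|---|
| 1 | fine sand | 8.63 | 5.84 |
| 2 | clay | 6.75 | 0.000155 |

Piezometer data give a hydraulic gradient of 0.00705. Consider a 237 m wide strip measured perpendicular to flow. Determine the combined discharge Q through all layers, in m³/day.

Flow is parallel to layering, so each bed carries its own Darcy discharge and the transmissivities add.
Σ(K_i·b_i) = 5.84×8.63 + 0.000155×6.75 = 50.40 m²/day.
Hydraulic gradient i = 0.00705.
Q = Σ(K_i·b_i) · W · i = 50.40 × 237 × 0.007050 = 84.21 m³/day.

84.2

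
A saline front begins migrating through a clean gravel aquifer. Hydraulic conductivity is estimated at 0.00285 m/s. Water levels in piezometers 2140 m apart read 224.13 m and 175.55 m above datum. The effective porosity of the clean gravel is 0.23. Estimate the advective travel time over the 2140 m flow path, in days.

Convert K: 0.00285 m/s × 86400 = 246.2 m/day.
Hydraulic gradient i = (224.13 − 175.55) / 2140 = 48.58 / 2140 = 0.02270.
Darcy flux q = K · i = 246.2 × 0.02270 = 5.590 m/day.
Seepage velocity v = q / n_e = 5.590 / 0.23 = 24.30 m/day.
Travel time t = L / v = 2140 / 24.30 = 88.05 days.

88.1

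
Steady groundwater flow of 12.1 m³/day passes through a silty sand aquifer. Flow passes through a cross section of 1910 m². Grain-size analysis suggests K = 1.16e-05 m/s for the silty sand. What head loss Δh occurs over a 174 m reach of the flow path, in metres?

Convert K: 1.16e-05 m/s × 86400 = 1.002 m/day.
From Q = K·A·i, i = Q / (K·A) = 12.1 / (1.002 × 1910) = 0.006321.
Head loss Δh = i · L = 0.006321 × 174 = 1.100 m.

1.10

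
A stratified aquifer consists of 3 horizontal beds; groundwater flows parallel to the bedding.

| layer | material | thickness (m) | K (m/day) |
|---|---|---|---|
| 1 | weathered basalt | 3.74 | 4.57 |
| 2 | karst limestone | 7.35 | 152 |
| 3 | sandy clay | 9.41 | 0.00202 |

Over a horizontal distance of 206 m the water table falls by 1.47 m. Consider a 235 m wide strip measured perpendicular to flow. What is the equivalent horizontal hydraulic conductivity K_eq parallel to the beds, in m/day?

Flow is parallel to layering, so each bed carries its own Darcy discharge and the transmissivities add.
Σ(K_i·b_i) = 4.57×3.74 + 152×7.35 + 0.00202×9.41 = 1134 m²/day.
Total thickness b = 20.50 m, so K_eq = Σ(K_i·b_i)/b = 55.33 m/day.

55.3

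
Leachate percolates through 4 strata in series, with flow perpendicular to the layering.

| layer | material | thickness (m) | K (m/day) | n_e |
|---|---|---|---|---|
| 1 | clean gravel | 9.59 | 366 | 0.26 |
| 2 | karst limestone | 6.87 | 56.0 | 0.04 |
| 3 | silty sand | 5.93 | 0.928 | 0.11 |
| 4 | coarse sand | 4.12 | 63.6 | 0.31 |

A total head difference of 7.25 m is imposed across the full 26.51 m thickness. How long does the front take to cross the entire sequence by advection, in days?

4.28

With flow normal to the layers, continuity requires the same specific discharge q through every layer.
Σ(b_i/K_i) = 9.59/366 + 6.87/56.0 + 5.93/0.928 + 4.12/63.6 = 6.604 d.
q = Δh / Σ(b_i/K_i) = 7.25 / 6.604 = 1.098 m/day.
In each layer the seepage velocity is v_i = q/n_i, so the layer transit time is t_i = b_i·n_i / q:
  layer 1 (clean gravel): t_1 = 9.59 × 0.26 / 1.098 = 2.271 d
  layer 2 (karst limestone): t_2 = 6.87 × 0.04 / 1.098 = 0.2503 d
  layer 3 (silty sand): t_3 = 5.93 × 0.11 / 1.098 = 0.5942 d
  layer 4 (coarse sand): t_4 = 4.12 × 0.31 / 1.098 = 1.163 d
Total t = Σ t_i = 4.279 days.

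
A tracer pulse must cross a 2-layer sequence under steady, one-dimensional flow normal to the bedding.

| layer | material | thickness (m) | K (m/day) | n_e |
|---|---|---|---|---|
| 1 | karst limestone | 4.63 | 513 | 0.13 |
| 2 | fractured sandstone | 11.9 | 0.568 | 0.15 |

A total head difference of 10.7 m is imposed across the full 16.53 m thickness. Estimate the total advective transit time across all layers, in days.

With flow normal to the layers, continuity requires the same specific discharge q through every layer.
Σ(b_i/K_i) = 4.63/513 + 11.9/0.568 = 20.96 d.
q = Δh / Σ(b_i/K_i) = 10.7 / 20.96 = 0.5105 m/day.
In each layer the seepage velocity is v_i = q/n_i, so the layer transit time is t_i = b_i·n_i / q:
  layer 1 (karst limestone): t_1 = 4.63 × 0.13 / 0.5105 = 1.179 d
  layer 2 (fractured sandstone): t_2 = 11.9 × 0.15 / 0.5105 = 3.497 d
Total t = Σ t_i = 4.676 days.

4.68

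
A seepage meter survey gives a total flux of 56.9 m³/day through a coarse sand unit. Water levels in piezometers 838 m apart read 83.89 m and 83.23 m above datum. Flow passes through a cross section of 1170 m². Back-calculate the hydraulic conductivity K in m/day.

Hydraulic gradient i = (83.89 − 83.23) / 838 = 0.66 / 838 = 0.0007876.
From Q = K·A·i, K = Q / (A·i) = 56.9 / (1170 × 0.0007876) = 61.75 m/day.

61.7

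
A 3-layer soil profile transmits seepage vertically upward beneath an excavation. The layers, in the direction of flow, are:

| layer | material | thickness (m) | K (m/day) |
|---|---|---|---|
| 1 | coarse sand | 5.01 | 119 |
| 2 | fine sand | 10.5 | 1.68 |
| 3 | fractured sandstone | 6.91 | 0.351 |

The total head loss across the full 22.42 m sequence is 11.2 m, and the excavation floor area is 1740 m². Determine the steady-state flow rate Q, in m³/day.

750

Flow is perpendicular to layering, so the layers act in series and the equivalent K is the thickness-weighted harmonic mean.
Total thickness L = 5.01 + 10.5 + 6.91 = 22.42 m.
Σ(b_i/K_i) = 5.01/119 + 10.5/1.68 + 6.91/0.351 = 25.98 d.
K_eq = L / Σ(b_i/K_i) = 22.42 / 25.98 = 0.8630 m/day.
Q = K_eq · A · (Δh/L) = 0.8630 × 1740 × (11.2/22.42) = 750.2 m³/day.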